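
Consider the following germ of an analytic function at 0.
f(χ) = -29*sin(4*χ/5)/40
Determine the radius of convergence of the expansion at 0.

The factor sin(4*χ/5) is entire and contributes no finite singular point.
The polynomial part has no poles.
No finite singular points: the Taylor series at 0 converges everywhere.

The radius of convergence is infinite.


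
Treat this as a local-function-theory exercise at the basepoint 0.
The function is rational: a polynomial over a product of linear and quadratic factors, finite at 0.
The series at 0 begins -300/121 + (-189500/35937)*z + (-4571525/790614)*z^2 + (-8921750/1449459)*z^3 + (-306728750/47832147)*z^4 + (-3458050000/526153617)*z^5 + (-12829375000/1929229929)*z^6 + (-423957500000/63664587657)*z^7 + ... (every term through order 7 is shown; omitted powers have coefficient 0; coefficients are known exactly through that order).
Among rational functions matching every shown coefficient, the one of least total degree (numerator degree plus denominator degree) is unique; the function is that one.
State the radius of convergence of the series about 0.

The radius of convergence is 11/10.

No rational of total degree below 4 reproduces all 8 coefficients; solving the [2/2] Pade equations on them gives f(z) = (17*z**2/8 - 25*z/27 - 3)/(z - 11/10)**2, whose expansion matches every shown term.
Denominator factor (z - 11/10)^2: pole of order 2 at 11/10, modulus 11/10.
The radius of convergence is the smallest modulus among the singular points: 11/10.


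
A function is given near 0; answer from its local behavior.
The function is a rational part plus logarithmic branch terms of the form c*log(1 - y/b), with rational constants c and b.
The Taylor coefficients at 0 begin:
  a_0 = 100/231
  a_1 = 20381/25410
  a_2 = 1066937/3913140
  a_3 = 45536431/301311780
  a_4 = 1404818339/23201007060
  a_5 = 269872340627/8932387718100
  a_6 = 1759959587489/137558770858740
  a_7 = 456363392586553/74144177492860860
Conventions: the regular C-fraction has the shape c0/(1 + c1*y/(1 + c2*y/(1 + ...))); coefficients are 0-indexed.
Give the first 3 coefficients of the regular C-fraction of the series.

The regular C-fraction coefficients are [100/231, -20381/11000, 2374227627/1569337000].

Taylor coefficients (read off): a_0 = 100/231, a_1 = 20381/25410, a_2 = 1066937/3913140.
c0 = a_0 = 100/231. Peel one level at a time: if S = 1 + c*y/S' with S'(0) = 1, then c is the y-coefficient of S and S' = c*y/(S - 1).
S_1 = c0/f = 1 + (-20381/11000)*y + (2374227627/847000000)*y^2 + ...; c1 = -20381/11000.
S_2 = c1*y/(S_1 - 1) = 1 + (2374227627/1569337000)*y + ...; c2 = 2374227627/1569337000.


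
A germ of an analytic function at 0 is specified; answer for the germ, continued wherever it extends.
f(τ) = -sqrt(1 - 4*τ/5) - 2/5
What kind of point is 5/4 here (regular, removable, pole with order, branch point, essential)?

The term (-1)*sqrt(1 - τ/(5/4)) has argument 1 - 5/4/(5/4) = 0 at 5/4: a square-root (algebraic, two-sheeted) branch point; the remaining terms are analytic or single-valued there.

The point is an algebraic (square-root) branch point.


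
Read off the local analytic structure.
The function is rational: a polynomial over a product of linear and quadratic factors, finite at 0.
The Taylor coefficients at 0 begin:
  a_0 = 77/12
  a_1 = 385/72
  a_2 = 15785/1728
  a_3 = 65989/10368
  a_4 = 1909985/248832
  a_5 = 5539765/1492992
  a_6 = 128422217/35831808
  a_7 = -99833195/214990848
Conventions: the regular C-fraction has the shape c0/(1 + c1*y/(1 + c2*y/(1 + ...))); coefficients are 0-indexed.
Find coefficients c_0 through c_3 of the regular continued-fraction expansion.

Taylor coefficients (read off): a_0 = 77/12, a_1 = 385/72, a_2 = 15785/1728, a_3 = 65989/10368.
c0 = a_0 = 77/12. Peel one level at a time: if S = 1 + c*y/S' with S'(0) = 1, then c is the y-coefficient of S and S' = c*y/(S - 1).
S_1 = c0/f = 1 + (-5/6)*y + (-35/48)*y^2 + ...; c1 = -5/6.
S_2 = c1*y/(S_1 - 1) = 1 + (-7/8)*y + (553/320)*y^2 + ...; c2 = -7/8.
S_3 = c2*y/(S_2 - 1) = 1 + (79/40)*y + ...; c3 = 79/40.

The regular C-fraction coefficients are [77/12, -5/6, -7/8, 79/40].


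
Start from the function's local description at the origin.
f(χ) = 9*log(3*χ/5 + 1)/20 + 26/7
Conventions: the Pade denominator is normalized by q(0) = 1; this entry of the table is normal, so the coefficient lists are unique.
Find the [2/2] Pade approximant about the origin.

Taylor coefficients needed (expand at 0): a_0 = 26/7, a_1 = 27/100, a_2 = -81/1000, a_3 = 81/2500, a_4 = -729/50000.
Write the denominator as Q(χ) = 1 + q1*χ + q2*χ^2. Requiring Q*f - P = O(χ^5) with deg P <= 2 kills the coefficients of χ^3..χ^4 in Q*f:
  χ^3: a_3 + q1*a_2 + q2*a_1 = 0, i.e. 81/2500 + (-81/1000)*q1 + (27/100)*q2 = 0.
  χ^4: a_4 + q1*a_3 + q2*a_2 = 0, i.e. -729/50000 + (81/2500)*q1 + (-81/1000)*q2 = 0.
Solving this linear system: q1 = 3/5, q2 = 3/50.
The numerator is Q*f truncated at degree 2: P0 = a_0 = 26/7; P1 = a_1 + q1*a_0 = 1749/700; P2 = a_2 + q1*a_1 + q2*a_0 = 2127/7000.

The Pade approximant has numerator coefficients [26/7, 1749/700, 2127/7000]; denominator coefficients [1, 3/5, 3/50].


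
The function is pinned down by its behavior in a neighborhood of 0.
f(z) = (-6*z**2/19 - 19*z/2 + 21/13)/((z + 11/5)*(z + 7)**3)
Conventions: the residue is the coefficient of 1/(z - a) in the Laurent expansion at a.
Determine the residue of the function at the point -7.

At the order-3 pole -7 set g(z) = (z - (-7))^3*f(z) = (-6*z**2/19 - 19*z/2 + 21/13)/(z + 11/5).
Order-3 pole: residue = g''(a)/2; g''(-7) = -1295945/3414528, so the residue is -1295945/6829056.

The residue is -1295945/6829056.


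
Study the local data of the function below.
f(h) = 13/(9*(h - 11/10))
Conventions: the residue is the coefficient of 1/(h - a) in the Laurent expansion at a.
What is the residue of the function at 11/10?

The residue is 13/9.

At the order-1 pole 11/10 set g(h) = (h - (11/10))*f(h) = 13/9.
Simple pole: residue = g(a) at a = 11/10, which is 13/9.


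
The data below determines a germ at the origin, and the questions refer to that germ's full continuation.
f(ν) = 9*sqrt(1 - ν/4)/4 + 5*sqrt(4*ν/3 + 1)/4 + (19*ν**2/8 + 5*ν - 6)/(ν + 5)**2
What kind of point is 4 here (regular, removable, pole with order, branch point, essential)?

The term (9/4)*sqrt(1 - ν/(4)) has argument 1 - 4/(4) = 0 at 4: a square-root (algebraic, two-sheeted) branch point; the remaining terms are analytic or single-valued there.

The point is an algebraic (square-root) branch point.


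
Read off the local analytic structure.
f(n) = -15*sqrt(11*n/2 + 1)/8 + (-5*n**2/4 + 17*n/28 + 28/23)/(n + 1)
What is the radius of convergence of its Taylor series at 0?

The radius of convergence is 2/11.

Denominator factor (n + 1): pole of order 1 at -1, modulus 1.
Branch term (-15/8)*sqrt(1 - n/(-2/11)): its argument vanishes at n = -2/11, a square-root branch point, modulus 2/11.
The radius of convergence is the smallest modulus among the singular points: 2/11.


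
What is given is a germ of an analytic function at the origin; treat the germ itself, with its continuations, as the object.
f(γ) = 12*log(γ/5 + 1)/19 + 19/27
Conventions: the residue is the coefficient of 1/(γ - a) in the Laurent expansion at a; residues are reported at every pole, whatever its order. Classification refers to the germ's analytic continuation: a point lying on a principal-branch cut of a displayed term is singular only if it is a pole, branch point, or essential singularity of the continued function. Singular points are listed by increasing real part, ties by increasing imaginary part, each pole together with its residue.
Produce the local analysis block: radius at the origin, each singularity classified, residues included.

Radius of convergence at 0: 5.
At -5: a logarithmic branch point.

Branch term (12/19)*log(1 - γ/(-5)): its argument vanishes at γ = -5, a logarithmic branch point, modulus 5.
The radius of convergence is the smallest modulus among the singular points: 5.


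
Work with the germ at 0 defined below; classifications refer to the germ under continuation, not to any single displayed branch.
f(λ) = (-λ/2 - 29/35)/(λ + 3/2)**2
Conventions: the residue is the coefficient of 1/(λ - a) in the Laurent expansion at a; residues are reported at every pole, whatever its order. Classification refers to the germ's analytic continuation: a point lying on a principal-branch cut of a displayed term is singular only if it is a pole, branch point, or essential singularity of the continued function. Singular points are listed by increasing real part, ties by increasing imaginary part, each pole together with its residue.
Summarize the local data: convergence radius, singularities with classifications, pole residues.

Denominator factor (λ + 3/2)^2: pole of order 2 at -3/2, modulus 3/2.
The radius of convergence is the smallest modulus among the singular points: 3/2.
At the order-2 pole -3/2 set g(λ) = (λ - (-3/2))^2*f(λ) = -λ/2 - 29/35.
Order-2 pole: residue = g'(a); g'(-3/2) = -1/2, so the residue is -1/2.

Radius of convergence at 0: 3/2.
At -3/2: a pole of order 2; residue -1/2.


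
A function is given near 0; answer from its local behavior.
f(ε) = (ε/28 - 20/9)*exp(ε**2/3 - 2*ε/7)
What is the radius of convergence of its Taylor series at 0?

The radius of convergence is infinite.

The factor exp(ε**2/3 - 2*ε/7) is entire and contributes no finite singular point.
The polynomial part has no poles.
No finite singular points: the Taylor series at 0 converges everywhere.


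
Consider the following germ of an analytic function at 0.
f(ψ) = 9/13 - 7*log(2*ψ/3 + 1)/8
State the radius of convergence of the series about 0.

The radius of convergence is 3/2.

Branch term (-7/8)*log(1 - ψ/(-3/2)): its argument vanishes at ψ = -3/2, a logarithmic branch point, modulus 3/2.
The radius of convergence is the smallest modulus among the singular points: 3/2.


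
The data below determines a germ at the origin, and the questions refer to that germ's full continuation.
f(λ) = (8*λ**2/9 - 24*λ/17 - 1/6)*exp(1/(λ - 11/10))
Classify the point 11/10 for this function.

The exponent 1/(λ - (11/10)) has a pole at 11/10, so exp(1/(λ - (11/10))) takes every nonzero value near it: an essential singularity (not a pole of any order).

The point is an essential singularity.


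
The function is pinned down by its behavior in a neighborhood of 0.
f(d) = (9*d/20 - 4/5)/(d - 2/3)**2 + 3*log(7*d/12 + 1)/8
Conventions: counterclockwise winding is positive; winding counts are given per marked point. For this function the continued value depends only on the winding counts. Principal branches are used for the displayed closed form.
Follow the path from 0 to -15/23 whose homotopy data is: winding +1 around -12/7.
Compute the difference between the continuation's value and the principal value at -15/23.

Continued minus principal equals (3/4)*pi*i.

The rational part is single-valued and drops out of the difference; each branch term changes only by its own monodromy.
(3/8)*log(1 - d/(-12/7)): each positive loop around -12/7 adds 2*pi*i to the log, so winding +1 contributes (3/8)*(1)*2*pi*i = (3/4)*pi*i.
Summing the contributions at d = -15/23 gives (3/4)*pi*i.


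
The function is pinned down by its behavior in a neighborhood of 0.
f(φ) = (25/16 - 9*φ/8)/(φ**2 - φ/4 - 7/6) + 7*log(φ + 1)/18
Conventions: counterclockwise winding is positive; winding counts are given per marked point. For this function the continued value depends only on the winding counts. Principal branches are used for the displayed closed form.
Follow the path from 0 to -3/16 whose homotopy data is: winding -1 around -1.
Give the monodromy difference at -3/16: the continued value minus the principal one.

Continued minus principal equals -(7/9)*pi*i.

The rational part is single-valued and drops out of the difference; each branch term changes only by its own monodromy.
(7/18)*log(1 - φ/(-1)): each positive loop around -1 adds 2*pi*i to the log, so winding -1 contributes (7/18)*(-1)*2*pi*i = -(7/9)*pi*i.
Summing the contributions at φ = -3/16 gives -(7/9)*pi*i.


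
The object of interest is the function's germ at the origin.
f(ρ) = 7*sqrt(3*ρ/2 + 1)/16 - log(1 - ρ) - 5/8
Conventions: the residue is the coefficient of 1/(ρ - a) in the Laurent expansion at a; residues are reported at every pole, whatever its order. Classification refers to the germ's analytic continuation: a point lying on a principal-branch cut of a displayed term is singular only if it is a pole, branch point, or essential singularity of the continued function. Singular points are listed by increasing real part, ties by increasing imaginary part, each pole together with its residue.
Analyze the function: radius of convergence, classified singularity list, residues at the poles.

Branch term (7/16)*sqrt(1 - ρ/(-2/3)): its argument vanishes at ρ = -2/3, a square-root branch point, modulus 2/3.
Branch term (-1)*log(1 - ρ/(1)): its argument vanishes at ρ = 1, a logarithmic branch point, modulus 1.
The radius of convergence is the smallest modulus among the singular points: 2/3.
List the singular points by increasing real part (a conjugate pair: the negative imaginary part first).

Radius of convergence at 0: 2/3.
At -2/3: an algebraic (square-root) branch point.
At 1: a logarithmic branch point.


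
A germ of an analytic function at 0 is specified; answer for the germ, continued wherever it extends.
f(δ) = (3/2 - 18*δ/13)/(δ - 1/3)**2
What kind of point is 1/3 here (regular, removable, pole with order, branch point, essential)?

The point is a pole of order 2.

The denominator factor δ - 1/3 vanishes at 1/3 and appears to the power 2; the numerator there equals 27/26, nonzero, and no other factor vanishes.
Hence a pole whose order is the multiplicity, 2.


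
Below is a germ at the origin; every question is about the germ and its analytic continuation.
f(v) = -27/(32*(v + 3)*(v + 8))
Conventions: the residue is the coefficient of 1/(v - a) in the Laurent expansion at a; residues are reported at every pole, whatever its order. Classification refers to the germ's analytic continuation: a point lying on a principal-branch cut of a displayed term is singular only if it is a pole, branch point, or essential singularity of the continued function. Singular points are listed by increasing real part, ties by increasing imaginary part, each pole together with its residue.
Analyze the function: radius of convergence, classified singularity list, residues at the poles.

Radius of convergence at 0: 3.
At -8: a pole of order 1; residue 27/160.
At -3: a pole of order 1; residue -27/160.

Denominator factor (v + 8): pole of order 1 at -8, modulus 8.
Denominator factor (v + 3): pole of order 1 at -3, modulus 3.
The radius of convergence is the smallest modulus among the singular points: 3.
At the order-1 pole -8 set g(v) = (v - (-8))*f(v) = -27/(32*(v + 3)).
Simple pole: residue = g(a) at a = -8, which is 27/160.
At the order-1 pole -3 set g(v) = (v - (-3))*f(v) = -27/(32*(v + 8)).
Simple pole: residue = g(a) at a = -3, which is -27/160.
List the singular points by increasing real part (a conjugate pair: the negative imaginary part first).


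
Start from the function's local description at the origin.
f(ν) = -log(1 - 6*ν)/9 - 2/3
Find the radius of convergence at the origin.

The radius of convergence is 1/6.

Branch term (-1/9)*log(1 - ν/(1/6)): its argument vanishes at ν = 1/6, a logarithmic branch point, modulus 1/6.
The radius of convergence is the smallest modulus among the singular points: 1/6.


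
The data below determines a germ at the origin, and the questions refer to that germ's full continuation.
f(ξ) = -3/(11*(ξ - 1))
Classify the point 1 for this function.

The point is a pole of order 1.

The denominator factor ξ - 1 vanishes at 1 and appears to the power 1; the numerator there equals -3/11, nonzero, and no other factor vanishes.
Hence a pole whose order is the multiplicity, 1.


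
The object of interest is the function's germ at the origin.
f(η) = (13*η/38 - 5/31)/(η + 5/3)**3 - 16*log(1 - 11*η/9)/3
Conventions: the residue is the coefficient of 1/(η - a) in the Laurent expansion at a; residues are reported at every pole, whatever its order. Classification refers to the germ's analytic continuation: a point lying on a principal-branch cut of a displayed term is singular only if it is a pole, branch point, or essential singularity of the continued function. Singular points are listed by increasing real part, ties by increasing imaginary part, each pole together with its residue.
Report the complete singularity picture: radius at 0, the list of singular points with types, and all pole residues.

Denominator factor (η + 5/3)^3: pole of order 3 at -5/3, modulus 5/3.
Branch term (-16/3)*log(1 - η/(9/11)): its argument vanishes at η = 9/11, a logarithmic branch point, modulus 9/11.
The radius of convergence is the smallest modulus among the singular points: 9/11.
The branch term is analytic at -5/3 and contributes nothing to the residue; only the rational part matters.
At the order-3 pole -5/3 set g(η) = (η - (-5/3))^3*(rational part) = 13*η/38 - 5/31.
Order-3 pole: residue = g''(a)/2; g''(-5/3) = 0, so the residue is 0.
List the singular points by increasing real part (a conjugate pair: the negative imaginary part first).

Radius of convergence at 0: 9/11.
At -5/3: a pole of order 3; residue 0.
At 9/11: a logarithmic branch point.


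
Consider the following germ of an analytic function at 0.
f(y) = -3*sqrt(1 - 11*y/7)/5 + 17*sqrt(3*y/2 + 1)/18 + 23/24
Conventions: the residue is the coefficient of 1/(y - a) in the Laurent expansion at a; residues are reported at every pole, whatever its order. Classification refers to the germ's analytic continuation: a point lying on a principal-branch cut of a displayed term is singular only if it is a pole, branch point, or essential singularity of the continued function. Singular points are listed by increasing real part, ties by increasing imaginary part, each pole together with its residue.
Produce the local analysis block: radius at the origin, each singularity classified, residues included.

Branch term (-3/5)*sqrt(1 - y/(7/11)): its argument vanishes at y = 7/11, a square-root branch point, modulus 7/11.
Branch term (17/18)*sqrt(1 - y/(-2/3)): its argument vanishes at y = -2/3, a square-root branch point, modulus 2/3.
The radius of convergence is the smallest modulus among the singular points: 7/11.
List the singular points by increasing real part (a conjugate pair: the negative imaginary part first).

Radius of convergence at 0: 7/11.
At -2/3: an algebraic (square-root) branch point.
At 7/11: an algebraic (square-root) branch point.


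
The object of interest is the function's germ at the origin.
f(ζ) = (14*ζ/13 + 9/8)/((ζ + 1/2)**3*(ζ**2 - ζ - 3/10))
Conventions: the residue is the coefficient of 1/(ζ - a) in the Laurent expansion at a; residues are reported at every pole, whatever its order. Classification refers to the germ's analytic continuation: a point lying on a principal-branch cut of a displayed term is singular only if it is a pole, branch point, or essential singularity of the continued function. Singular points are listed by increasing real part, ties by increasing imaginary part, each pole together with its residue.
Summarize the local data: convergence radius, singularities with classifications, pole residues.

Radius of convergence at 0: -1/2 + (1/10)*sqrt(55).
At -1/2: a pole of order 3; residue 317350/9477.
At 1/2 - (1/10)*sqrt(55): a pole of order 1; residue -158675/9477 - (239770/104247)*sqrt(55).
At 1/2 + (1/10)*sqrt(55): a pole of order 1; residue -158675/9477 + (239770/104247)*sqrt(55).


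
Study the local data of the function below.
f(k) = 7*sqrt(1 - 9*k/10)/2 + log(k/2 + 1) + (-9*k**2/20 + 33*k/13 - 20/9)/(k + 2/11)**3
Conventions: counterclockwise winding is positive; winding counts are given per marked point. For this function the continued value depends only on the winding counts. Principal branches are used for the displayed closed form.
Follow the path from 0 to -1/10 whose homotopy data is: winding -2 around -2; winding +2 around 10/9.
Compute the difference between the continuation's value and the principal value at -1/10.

The rational part is single-valued and drops out of the difference; each branch term changes only by its own monodromy.
(7/2)*sqrt(1 - k/(10/9)): winding +2 is even, the square root returns to the same sheet, contribution 0.
(1)*log(1 - k/(-2)): each positive loop around -2 adds 2*pi*i to the log, so winding -2 contributes (1)*(-2)*2*pi*i = -(4)*pi*i.
Summing the contributions at k = -1/10 gives -(4)*pi*i.

Continued minus principal equals -(4)*pi*i.


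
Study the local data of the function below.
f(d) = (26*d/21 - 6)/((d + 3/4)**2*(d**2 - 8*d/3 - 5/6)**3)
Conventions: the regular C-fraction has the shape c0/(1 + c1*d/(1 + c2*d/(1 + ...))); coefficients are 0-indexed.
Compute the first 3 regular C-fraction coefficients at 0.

The regular C-fraction coefficients are [2304/125, 3929/315, -5662927/1237635].

Taylor coefficients (expand at 0): a_0 = 2304/125, a_1 = -1005824/4375, a_2 = 119151104/65625.
c0 = a_0 = 2304/125. Peel one level at a time: if S = 1 + c*d/S' with S'(0) = 1, then c is the d-coefficient of S and S' = c*d/(S - 1).
S_1 = c0/f = 1 + (3929/315)*d + (5662927/99225)*d^2 + ...; c1 = 3929/315.
S_2 = c1*d/(S_1 - 1) = 1 + (-5662927/1237635)*d + ...; c2 = -5662927/1237635.


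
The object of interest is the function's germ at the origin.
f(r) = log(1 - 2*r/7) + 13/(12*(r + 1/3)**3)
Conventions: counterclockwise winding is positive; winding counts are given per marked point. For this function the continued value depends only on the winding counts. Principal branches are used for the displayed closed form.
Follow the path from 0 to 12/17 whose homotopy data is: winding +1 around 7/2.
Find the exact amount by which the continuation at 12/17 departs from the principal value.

Continued minus principal equals (2)*pi*i.

The rational part is single-valued and drops out of the difference; each branch term changes only by its own monodromy.
(1)*log(1 - r/(7/2)): each positive loop around 7/2 adds 2*pi*i to the log, so winding +1 contributes (1)*(1)*2*pi*i = (2)*pi*i.
Summing the contributions at r = 12/17 gives (2)*pi*i.


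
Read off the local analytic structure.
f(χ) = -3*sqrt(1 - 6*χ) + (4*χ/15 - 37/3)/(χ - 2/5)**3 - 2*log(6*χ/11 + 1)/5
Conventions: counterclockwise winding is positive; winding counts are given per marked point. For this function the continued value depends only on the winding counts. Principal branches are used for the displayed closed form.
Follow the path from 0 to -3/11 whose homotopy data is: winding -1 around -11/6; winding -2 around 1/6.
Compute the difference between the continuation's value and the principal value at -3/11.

The rational part is single-valued and drops out of the difference; each branch term changes only by its own monodromy.
(-3)*sqrt(1 - χ/(1/6)): winding -2 is even, the square root returns to the same sheet, contribution 0.
(-2/5)*log(1 - χ/(-11/6)): each positive loop around -11/6 adds 2*pi*i to the log, so winding -1 contributes (-2/5)*(-1)*2*pi*i = (4/5)*pi*i.
Summing the contributions at χ = -3/11 gives (4/5)*pi*i.

Continued minus principal equals (4/5)*pi*i.


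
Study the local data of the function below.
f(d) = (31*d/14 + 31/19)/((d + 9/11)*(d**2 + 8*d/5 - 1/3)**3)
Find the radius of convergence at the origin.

The radius of convergence is -4/5 + (1/15)*sqrt(219).

Denominator factor (d + 9/11): pole of order 1 at -9/11, modulus 9/11.
Denominator factor (d**2 + 8*d/5 - 1/3)^3: discriminant 292/75, real irrational roots -4/5 + (1/15)*sqrt(219) and -4/5 - (1/15)*sqrt(219); poles of order 3, moduli -4/5 + (1/15)*sqrt(219) and 4/5 + (1/15)*sqrt(219).
The radius of convergence is the smallest modulus among the singular points: -4/5 + (1/15)*sqrt(219).


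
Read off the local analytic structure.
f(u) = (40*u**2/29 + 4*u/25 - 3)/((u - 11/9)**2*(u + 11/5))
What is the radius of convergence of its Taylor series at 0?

The radius of convergence is 11/9.

Denominator factor (u + 11/5): pole of order 1 at -11/5, modulus 11/5.
Denominator factor (u - 11/9)^2: pole of order 2 at 11/9, modulus 11/9.
The radius of convergence is the smallest modulus among the singular points: 11/9.


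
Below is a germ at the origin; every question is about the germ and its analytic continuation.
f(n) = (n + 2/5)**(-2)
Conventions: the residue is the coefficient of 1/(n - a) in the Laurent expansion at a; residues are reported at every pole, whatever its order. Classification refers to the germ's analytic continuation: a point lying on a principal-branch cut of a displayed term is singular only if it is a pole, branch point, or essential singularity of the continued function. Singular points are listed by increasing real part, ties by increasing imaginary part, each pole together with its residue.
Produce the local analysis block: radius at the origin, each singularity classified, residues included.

Denominator factor (n + 2/5)^2: pole of order 2 at -2/5, modulus 2/5.
The radius of convergence is the smallest modulus among the singular points: 2/5.
At the order-2 pole -2/5 set g(n) = (n - (-2/5))^2*f(n) = 1.
Order-2 pole: residue = g'(a); g'(-2/5) = 0, so the residue is 0.

Radius of convergence at 0: 2/5.
At -2/5: a pole of order 2; residue 0.


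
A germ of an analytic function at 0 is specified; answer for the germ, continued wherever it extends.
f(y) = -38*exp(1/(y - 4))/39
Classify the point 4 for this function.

The exponent 1/(y - (4)) has a pole at 4, so exp(1/(y - (4))) takes every nonzero value near it: an essential singularity (not a pole of any order).

The point is an essential singularity.


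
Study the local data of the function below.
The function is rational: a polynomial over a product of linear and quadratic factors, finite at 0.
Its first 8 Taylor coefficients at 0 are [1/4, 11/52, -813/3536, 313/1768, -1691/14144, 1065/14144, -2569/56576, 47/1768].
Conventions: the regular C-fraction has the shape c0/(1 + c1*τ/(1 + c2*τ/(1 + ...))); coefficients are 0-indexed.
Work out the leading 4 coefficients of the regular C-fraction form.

The regular C-fraction coefficients are [1/4, -11/13, 18797/9724, -2505373/14060156].

Taylor coefficients (read off): a_0 = 1/4, a_1 = 11/52, a_2 = -813/3536, a_3 = 313/1768.
c0 = a_0 = 1/4. Peel one level at a time: if S = 1 + c*τ/S' with S'(0) = 1, then c is the τ-coefficient of S and S' = c*τ/(S - 1).
S_1 = c0/f = 1 + (-11/13)*τ + (18797/11492)*τ^2 + ...; c1 = -11/13.
S_2 = c1*τ/(S_1 - 1) = 1 + (18797/9724)*τ + (192721/559504)*τ^2 + ...; c2 = 18797/9724.
S_3 = c2*τ/(S_2 - 1) = 1 + (-2505373/14060156)*τ + ...; c3 = -2505373/14060156.


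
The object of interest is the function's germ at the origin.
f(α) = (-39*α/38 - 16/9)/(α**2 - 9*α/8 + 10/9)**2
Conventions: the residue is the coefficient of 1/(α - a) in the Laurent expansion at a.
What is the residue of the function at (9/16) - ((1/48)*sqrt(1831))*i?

The factor α**2 - 9*α/8 + 10/9 splits as (α - a)(α - a') with a = (9/16) - ((1/48)*sqrt(1831))*i, a' = (9/16) + ((1/48)*sqrt(1831))*i. At the order-2 pole a set g(α) = (α - a)^2*f(α) = [-39*α/38 - 16/9] / (α - a')^2.
Order-2 pole: residue = g'(a); g'((9/16) - ((1/48)*sqrt(1831))*i) = -((1237152/63698659)*sqrt(1831))*i, so the residue is -((1237152/63698659)*sqrt(1831))*i.

The residue is -((1237152/63698659)*sqrt(1831))*i.


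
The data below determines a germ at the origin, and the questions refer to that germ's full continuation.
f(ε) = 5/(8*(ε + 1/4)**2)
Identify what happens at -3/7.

Denominator factors: ε + 1/4 = -5/28 at ε = -3/7 — none vanishes.
So the germ continues analytically to -3/7.

The point is a regular point.


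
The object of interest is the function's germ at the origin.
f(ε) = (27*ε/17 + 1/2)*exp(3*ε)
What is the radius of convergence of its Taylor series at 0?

The radius of convergence is infinite.

The factor exp(3*ε) is entire and contributes no finite singular point.
The polynomial part has no poles.
No finite singular points: the Taylor series at 0 converges everywhere.


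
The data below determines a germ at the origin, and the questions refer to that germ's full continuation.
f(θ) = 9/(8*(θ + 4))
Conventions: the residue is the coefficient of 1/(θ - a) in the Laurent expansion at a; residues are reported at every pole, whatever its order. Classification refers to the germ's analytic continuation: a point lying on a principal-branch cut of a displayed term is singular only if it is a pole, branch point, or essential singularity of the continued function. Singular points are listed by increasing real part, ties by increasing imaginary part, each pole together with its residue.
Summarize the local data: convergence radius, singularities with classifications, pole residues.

Radius of convergence at 0: 4.
At -4: a pole of order 1; residue 9/8.

Denominator factor (θ + 4): pole of order 1 at -4, modulus 4.
The radius of convergence is the smallest modulus among the singular points: 4.
At the order-1 pole -4 set g(θ) = (θ - (-4))*f(θ) = 9/8.
Simple pole: residue = g(a) at a = -4, which is 9/8.


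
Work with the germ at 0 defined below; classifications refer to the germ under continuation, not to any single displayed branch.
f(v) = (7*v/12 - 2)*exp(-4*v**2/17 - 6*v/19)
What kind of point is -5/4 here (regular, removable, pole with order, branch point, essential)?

The point is a regular point.

There is no denominator, hence no pole anywhere.
The factor exp(-4*v**2/17 - 6*v/19) is entire.
So the germ continues analytically to -5/4.


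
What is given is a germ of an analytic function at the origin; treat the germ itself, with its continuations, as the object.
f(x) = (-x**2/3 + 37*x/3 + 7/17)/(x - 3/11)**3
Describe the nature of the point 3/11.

The denominator factor x - 3/11 vanishes at 3/11 and appears to the power 3; the numerator there equals 7715/2057, nonzero, and no other factor vanishes.
Hence a pole whose order is the multiplicity, 3.

The point is a pole of order 3.


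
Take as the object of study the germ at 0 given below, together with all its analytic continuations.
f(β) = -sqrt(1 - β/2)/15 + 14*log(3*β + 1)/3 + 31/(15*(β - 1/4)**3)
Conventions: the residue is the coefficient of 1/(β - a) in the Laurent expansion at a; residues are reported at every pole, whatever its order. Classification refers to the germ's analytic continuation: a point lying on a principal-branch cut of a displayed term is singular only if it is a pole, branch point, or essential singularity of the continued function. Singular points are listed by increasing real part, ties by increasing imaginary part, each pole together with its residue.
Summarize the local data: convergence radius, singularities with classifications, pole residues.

Radius of convergence at 0: 1/4.
At -1/3: a logarithmic branch point.
At 1/4: a pole of order 3; residue 0.
At 2: an algebraic (square-root) branch point.

Denominator factor (β - 1/4)^3: pole of order 3 at 1/4, modulus 1/4.
Branch term (14/3)*log(1 - β/(-1/3)): its argument vanishes at β = -1/3, a logarithmic branch point, modulus 1/3.
Branch term (-1/15)*sqrt(1 - β/(2)): its argument vanishes at β = 2, a square-root branch point, modulus 2.
The radius of convergence is the smallest modulus among the singular points: 1/4.
The branch terms are analytic at 1/4 and contribute nothing to the residue; only the rational part matters.
At the order-3 pole 1/4 set g(β) = (β - (1/4))^3*(rational part) = 31/15.
Order-3 pole: residue = g''(a)/2; g''(1/4) = 0, so the residue is 0.
List the singular points by increasing real part (a conjugate pair: the negative imaginary part first).


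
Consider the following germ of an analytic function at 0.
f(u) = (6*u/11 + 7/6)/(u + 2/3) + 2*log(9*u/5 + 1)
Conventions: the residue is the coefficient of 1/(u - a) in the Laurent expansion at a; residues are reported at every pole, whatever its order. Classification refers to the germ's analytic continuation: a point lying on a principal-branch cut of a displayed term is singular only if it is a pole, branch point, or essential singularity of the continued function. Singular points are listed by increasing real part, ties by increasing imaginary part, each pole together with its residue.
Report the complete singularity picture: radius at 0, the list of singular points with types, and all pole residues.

Radius of convergence at 0: 5/9.
At -2/3: a pole of order 1; residue 53/66.
At -5/9: a logarithmic branch point.

Denominator factor (u + 2/3): pole of order 1 at -2/3, modulus 2/3.
Branch term (2)*log(1 - u/(-5/9)): its argument vanishes at u = -5/9, a logarithmic branch point, modulus 5/9.
The radius of convergence is the smallest modulus among the singular points: 5/9.
The branch term is analytic at -2/3 and contributes nothing to the residue; only the rational part matters.
At the order-1 pole -2/3 set g(u) = (u - (-2/3))*(rational part) = 6*u/11 + 7/6.
Simple pole: residue = g(a) at a = -2/3, which is 53/66.
List the singular points by increasing real part (a conjugate pair: the negative imaginary part first).


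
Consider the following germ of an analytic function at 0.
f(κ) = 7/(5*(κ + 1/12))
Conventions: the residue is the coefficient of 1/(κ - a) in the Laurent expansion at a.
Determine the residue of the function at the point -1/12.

The residue is 7/5.

At the order-1 pole -1/12 set g(κ) = (κ - (-1/12))*f(κ) = 7/5.
Simple pole: residue = g(a) at a = -1/12, which is 7/5.


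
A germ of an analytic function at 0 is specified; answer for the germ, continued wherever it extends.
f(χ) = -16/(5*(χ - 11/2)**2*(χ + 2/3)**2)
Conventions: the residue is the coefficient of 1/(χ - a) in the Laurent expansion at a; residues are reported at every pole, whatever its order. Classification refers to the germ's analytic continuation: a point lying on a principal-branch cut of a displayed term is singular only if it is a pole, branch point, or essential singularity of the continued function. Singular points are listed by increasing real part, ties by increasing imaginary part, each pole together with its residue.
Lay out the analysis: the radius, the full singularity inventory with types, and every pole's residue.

Radius of convergence at 0: 2/3.
At -2/3: a pole of order 2; residue -6912/253265.
At 11/2: a pole of order 2; residue 6912/253265.

Denominator factor (χ + 2/3)^2: pole of order 2 at -2/3, modulus 2/3.
Denominator factor (χ - 11/2)^2: pole of order 2 at 11/2, modulus 11/2.
The radius of convergence is the smallest modulus among the singular points: 2/3.
At the order-2 pole -2/3 set g(χ) = (χ - (-2/3))^2*f(χ) = -16/(5*(χ - 11/2)**2).
Order-2 pole: residue = g'(a); g'(-2/3) = -6912/253265, so the residue is -6912/253265.
At the order-2 pole 11/2 set g(χ) = (χ - (11/2))^2*f(χ) = -16/(5*(χ + 2/3)**2).
Order-2 pole: residue = g'(a); g'(11/2) = 6912/253265, so the residue is 6912/253265.
List the singular points by increasing real part (a conjugate pair: the negative imaginary part first).


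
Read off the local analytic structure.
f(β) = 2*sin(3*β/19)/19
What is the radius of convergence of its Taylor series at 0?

The factor -sin(3*β/19) is entire and contributes no finite singular point.
The polynomial part has no poles.
No finite singular points: the Taylor series at 0 converges everywhere.

The radius of convergence is infinite.


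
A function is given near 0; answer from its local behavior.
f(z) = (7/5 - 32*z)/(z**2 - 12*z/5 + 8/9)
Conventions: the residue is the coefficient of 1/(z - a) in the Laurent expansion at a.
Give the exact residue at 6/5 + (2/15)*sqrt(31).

The factor z**2 - 12*z/5 + 8/9 splits as (z - a)(z - a') with a = 6/5 + (2/15)*sqrt(31), a' = 6/5 - (2/15)*sqrt(31). At the order-1 pole a set g(z) = (z - a)*f(z) = [7/5 - 32*z] / (z - a').
Simple pole: residue = g(a) at a = 6/5 + (2/15)*sqrt(31), which is -16 - (555/124)*sqrt(31).

The residue is -16 - (555/124)*sqrt(31).


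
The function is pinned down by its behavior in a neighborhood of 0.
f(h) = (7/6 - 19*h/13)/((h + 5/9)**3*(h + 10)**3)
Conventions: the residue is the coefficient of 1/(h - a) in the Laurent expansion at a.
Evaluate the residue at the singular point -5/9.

At the order-3 pole -5/9 set g(h) = (h - (-5/9))^3*f(h) = (7/6 - 19*h/13)/(h + 10)**3.
Order-3 pole: residue = g''(a)/2; g''(-5/9) = 81802548/57681690625, so the residue is 40901274/57681690625.

The residue is 40901274/57681690625.


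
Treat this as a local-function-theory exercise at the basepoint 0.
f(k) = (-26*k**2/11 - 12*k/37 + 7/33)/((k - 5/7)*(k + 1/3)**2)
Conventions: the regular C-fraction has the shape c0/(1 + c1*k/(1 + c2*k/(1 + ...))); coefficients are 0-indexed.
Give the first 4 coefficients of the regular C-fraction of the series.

Taylor coefficients (expand at 0): a_0 = -147/55, a_1 = 166677/10175, a_2 = -2236836/50875, a_3 = 3670968/23125.
c0 = a_0 = -147/55. Peel one level at a time: if S = 1 + c*k/S' with S'(0) = 1, then c is the k-coefficient of S and S' = c*k/(S - 1).
S_1 = c0/f = 1 + (7937/1295)*k + (1416333/67081)*k^2 + ...; c1 = 7937/1295.
S_2 = c1*k/(S_1 - 1) = 1 + (-7081665/2055683)*k + (-156652152/62995969)*k^2 + ...; c2 = -7081665/2055683.
S_3 = c2*k/(S_2 - 1) = 1 + (-13524302456/18735725035)*k + ...; c3 = -13524302456/18735725035.

The regular C-fraction coefficients are [-147/55, 7937/1295, -7081665/2055683, -13524302456/18735725035].


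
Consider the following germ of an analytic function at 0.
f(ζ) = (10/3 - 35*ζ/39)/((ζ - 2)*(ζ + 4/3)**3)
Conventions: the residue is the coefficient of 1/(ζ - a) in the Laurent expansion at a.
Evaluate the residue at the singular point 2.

The residue is 27/650.

At the order-1 pole 2 set g(ζ) = (ζ - (2))*f(ζ) = (10/3 - 35*ζ/39)/(ζ + 4/3)**3.
Simple pole: residue = g(a) at a = 2, which is 27/650.


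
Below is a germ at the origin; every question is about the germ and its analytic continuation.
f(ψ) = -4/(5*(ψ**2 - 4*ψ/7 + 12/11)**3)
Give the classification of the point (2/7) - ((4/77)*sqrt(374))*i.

The denominator factor ψ**2 - 4*ψ/7 + 12/11 vanishes at (2/7) - ((4/77)*sqrt(374))*i and appears to the power 3; the numerator there equals -4/5, nonzero, and no other factor vanishes.
Hence a pole whose order is the multiplicity, 3.

The point is a pole of order 3.


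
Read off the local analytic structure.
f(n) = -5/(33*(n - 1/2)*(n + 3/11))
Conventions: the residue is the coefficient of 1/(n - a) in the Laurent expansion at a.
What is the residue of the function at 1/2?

At the order-1 pole 1/2 set g(n) = (n - (1/2))*f(n) = -5/(33*(n + 3/11)).
Simple pole: residue = g(a) at a = 1/2, which is -10/51.

The residue is -10/51.


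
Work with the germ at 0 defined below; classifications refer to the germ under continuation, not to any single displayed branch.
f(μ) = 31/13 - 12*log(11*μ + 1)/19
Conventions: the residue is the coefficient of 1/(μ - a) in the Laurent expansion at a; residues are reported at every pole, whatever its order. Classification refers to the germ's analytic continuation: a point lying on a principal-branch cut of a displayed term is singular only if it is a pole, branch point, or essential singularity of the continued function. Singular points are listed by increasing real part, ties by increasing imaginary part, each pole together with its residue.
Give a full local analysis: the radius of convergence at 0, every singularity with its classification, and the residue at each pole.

Radius of convergence at 0: 1/11.
At -1/11: a logarithmic branch point.

Branch term (-12/19)*log(1 - μ/(-1/11)): its argument vanishes at μ = -1/11, a logarithmic branch point, modulus 1/11.
The radius of convergence is the smallest modulus among the singular points: 1/11.


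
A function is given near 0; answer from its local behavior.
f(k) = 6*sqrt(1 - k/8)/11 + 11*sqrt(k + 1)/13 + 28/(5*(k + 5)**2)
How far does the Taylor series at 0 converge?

Denominator factor (k + 5)^2: pole of order 2 at -5, modulus 5.
Branch term (6/11)*sqrt(1 - k/(8)): its argument vanishes at k = 8, a square-root branch point, modulus 8.
Branch term (11/13)*sqrt(1 - k/(-1)): its argument vanishes at k = -1, a square-root branch point, modulus 1.
The radius of convergence is the smallest modulus among the singular points: 1.

The radius of convergence is 1.
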